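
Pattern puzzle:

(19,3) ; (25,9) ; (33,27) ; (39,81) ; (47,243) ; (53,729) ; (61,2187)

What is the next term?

First entry: 19, 25, 33, 39, 47, 53, 61 → 67 (alternating steps +6, +8, +6, +8, …).
Second entry: ×3 each step; 3, 9, 27, 81, 243, 729, 2187 → 6561.
Putting it together: (67,6561).

(67,6561)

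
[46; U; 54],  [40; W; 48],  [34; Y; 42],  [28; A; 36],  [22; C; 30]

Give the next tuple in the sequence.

[16; E; 24]

First slot goes 46, 40, 34, 28, 22 → 16 (−6 each step).
Letter: U, W, Y, A, C → E (letters move forward 2 places in the alphabet, wrapping Z→A).
Third slot — always 8 more than the first slot: 54, 48, 42, 36, 30 → 24.
Combining the parts gives [16; E; 24].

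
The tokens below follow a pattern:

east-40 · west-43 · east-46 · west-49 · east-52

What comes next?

west-55

Direction goes east, west, east, west, east → west (alternates east ↔ west).
Second component: +3 each step, so 40, 43, 46, 49, 52 → 55.
Putting it together: west-55.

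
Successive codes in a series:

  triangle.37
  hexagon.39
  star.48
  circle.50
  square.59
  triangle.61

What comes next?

hexagon.70

Shape: repeats triangle → hexagon → star → circle → square; triangle, hexagon, star, circle, square, triangle → hexagon.
Second component: alternating steps +2, +9, +2, +9, …; 37, 39, 48, 50, 59, 61 → 70.
So the next code is hexagon.70.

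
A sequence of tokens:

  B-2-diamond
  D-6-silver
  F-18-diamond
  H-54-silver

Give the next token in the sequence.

Letter: letters move forward 2 places in the alphabet; B, D, F, H → J.
Second component: ×3 each step; 2, 6, 18, 54 → 162.
Rank goes diamond, silver, diamond, silver → diamond (alternates diamond ↔ silver).
Putting it together: J-162-diamond.

J-162-diamond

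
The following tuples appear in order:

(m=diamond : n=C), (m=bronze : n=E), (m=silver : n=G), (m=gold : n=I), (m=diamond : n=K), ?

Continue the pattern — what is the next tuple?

(m=bronze : n=M)

M: repeats diamond → bronze → silver → gold, so diamond, bronze, silver, gold, diamond → bronze.
N: C, E, G, I, K → M (letters move forward 2 places in the alphabet).
So the next tuple is (m=bronze : n=M).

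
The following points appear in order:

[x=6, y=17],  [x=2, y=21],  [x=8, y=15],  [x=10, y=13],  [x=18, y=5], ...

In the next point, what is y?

For the x, each term is the sum of the two before it: 6, 2, 8, 10, 18 → 28.
Y goes 17, 21, 15, 13, 5 → -5 (together with the x always sums to 23).

-5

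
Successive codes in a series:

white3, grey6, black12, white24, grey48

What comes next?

black96

Shade: repeats white → grey → black, so white, grey, black, white, grey → black.
Second component goes 3, 6, 12, 24, 48 → 96 (×2 each step).
Combining the parts gives black96.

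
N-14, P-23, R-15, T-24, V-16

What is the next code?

X-25

Letter: letters move forward 2 places in the alphabet, so N, P, R, T, V → X.
Second component — alternating steps +9, −8, +9, −8, …: 14, 23, 15, 24, 16 → 25.
So the next code is X-25.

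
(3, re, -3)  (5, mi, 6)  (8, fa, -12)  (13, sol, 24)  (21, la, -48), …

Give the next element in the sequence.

First slot: 3, 5, 8, 13, 21 → 34 (each term is the sum of the two before it).
Note: runs through the solfège scale do→ti, so re, mi, fa, sol, la → ti.
Third slot: -3, 6, -12, 24, -48 → 96 (×(-2) each step).
So the next element is (34, ti, 96).

(34, ti, 96)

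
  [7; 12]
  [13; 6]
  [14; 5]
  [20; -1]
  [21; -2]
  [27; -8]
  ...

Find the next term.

First slot goes 7, 13, 14, 20, 21, 27 → 28 (alternating steps +6, +1, +6, +1, …).
Second slot: 12, 6, 5, -1, -2, -8 → -9 (together with the first slot always sums to 19).
So the next term is [28; -9].

[28; -9]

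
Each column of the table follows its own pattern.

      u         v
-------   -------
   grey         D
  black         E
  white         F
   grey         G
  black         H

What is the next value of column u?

white

Column u — repeats grey → black → white: grey, black, white, grey, black → white.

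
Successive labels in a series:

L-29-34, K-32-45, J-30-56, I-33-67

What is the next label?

H-31-78

Letter — letters move back 1 place in the alphabet: L, K, J, I → H.
Second component: alternating steps +3, −2, +3, −2, …; 29, 32, 30, 33 → 31.
Third component: 34, 45, 56, 67 → 78 (+11 each step).
Putting it together: H-31-78.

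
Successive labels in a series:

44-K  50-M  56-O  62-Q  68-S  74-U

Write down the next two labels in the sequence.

For the first component, +6 each step: 44, 50, 56, 62, 68, 74 → 80 → 86.
For the letter, letters move forward 2 places in the alphabet: K, M, O, Q, S, U → W → Y.
Putting the parts together: 80-W and then 86-Y.

80-W, 86-Y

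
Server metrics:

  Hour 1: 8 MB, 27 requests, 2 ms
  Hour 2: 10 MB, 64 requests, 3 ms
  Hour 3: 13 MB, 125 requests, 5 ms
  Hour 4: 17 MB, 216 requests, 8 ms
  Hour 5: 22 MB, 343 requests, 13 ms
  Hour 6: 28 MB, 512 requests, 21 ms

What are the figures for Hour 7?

35 MB, 729 requests, 34 ms

MB: 8, 10, 13, 17, 22, 28 → 35 (differences are 2, 3, 4, … (increasing by 1 each time)).
For the requests, perfect cubes: 3³, 4³, 5³, …: 27, 64, 125, 216, 343, 512 → 729.
Ms — each term is the sum of the two before it: 2, 3, 5, 8, 13, 21 → 34.
Combining the parts gives 35 MB, 729 requests, 34 ms.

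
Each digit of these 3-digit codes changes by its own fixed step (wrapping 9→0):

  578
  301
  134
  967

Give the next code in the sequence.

790

First digit: 5, 3, 1, 9 → 7 (−2 each step, mod 10).
Second digit goes 7, 0, 3, 6 → 9 (+3 each step, mod 10).
Third digit: 8, 1, 4, 7 → 0 (+3 each step, mod 10).
So the next code is 790.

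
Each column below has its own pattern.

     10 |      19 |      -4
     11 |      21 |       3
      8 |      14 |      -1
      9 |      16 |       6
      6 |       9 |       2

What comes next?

First component goes 10, 11, 8, 9, 6 → 7 (alternating steps +1, −3, +1, −3, …).
Second component: alternating steps +2, −7, +2, −7, …; 19, 21, 14, 16, 9 → 11.
Third component: -4, 3, -1, 6, 2 → 9 (alternating steps +7, −4, +7, −4, …).
So the next line is 7  11  9.

7  11  9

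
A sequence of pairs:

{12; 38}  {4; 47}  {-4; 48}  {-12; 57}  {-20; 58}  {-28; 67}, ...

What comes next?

First slot: −8 each step; 12, 4, -4, -12, -20, -28 → -36.
Second slot: alternating steps +9, +1, +9, +1, …, so 38, 47, 48, 57, 58, 67 → 68.
Combining the parts gives {-36; 68}.

{-36; 68}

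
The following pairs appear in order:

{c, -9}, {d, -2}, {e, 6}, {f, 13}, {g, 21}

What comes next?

{h, 28}

Letter — letters move forward 1 place in the alphabet: c, d, e, f, g → h.
Second value goes -9, -2, 6, 13, 21 → 28 (alternating steps +7, +8, +7, +8, …).
Combining the parts gives {h, 28}.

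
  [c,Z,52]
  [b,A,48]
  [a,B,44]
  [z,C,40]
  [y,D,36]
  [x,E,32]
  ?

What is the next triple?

[w,F,28]

For the first letter, letters move back 1 place in the alphabet, wrapping A→Z: c, b, a, z, y, x → w.
For the second letter, letters move forward 1 place in the alphabet, wrapping Z→A: Z, A, B, C, D, E → F.
Third component: −4 each step; 52, 48, 44, 40, 36, 32 → 28.
Combining the parts gives [w,F,28].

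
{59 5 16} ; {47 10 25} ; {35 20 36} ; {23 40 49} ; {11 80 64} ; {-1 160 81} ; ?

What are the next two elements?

First entry: −12 each step, so 59, 47, 35, 23, 11, -1 → -13 → -25.
For the second entry, ×2 each step: 5, 10, 20, 40, 80, 160 → 320 → 640.
Third entry: perfect squares: 4², 5², 6², …; 16, 25, 36, 49, 64, 81 → 100 → 121.
So the next two elements are {-13 320 100} and {-25 640 121}.

{-13 320 100}, {-25 640 121}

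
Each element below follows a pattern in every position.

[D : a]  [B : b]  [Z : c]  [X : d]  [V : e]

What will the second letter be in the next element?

f

Second letter: letters move forward 1 place in the alphabet; a, b, c, d, e → f.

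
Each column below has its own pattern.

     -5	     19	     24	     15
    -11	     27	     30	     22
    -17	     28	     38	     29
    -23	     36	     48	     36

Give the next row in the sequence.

-29  37  60  43

First component: −6 each step; -5, -11, -17, -23 → -29.
Second component: alternating steps +8, +1, +8, +1, …; 19, 27, 28, 36 → 37.
Third component — differences are 6, 8, 10, … (increasing by 2 each time): 24, 30, 38, 48 → 60.
Fourth component goes 15, 22, 29, 36 → 43 (+7 each step).
Putting it together: -29  37  60  43.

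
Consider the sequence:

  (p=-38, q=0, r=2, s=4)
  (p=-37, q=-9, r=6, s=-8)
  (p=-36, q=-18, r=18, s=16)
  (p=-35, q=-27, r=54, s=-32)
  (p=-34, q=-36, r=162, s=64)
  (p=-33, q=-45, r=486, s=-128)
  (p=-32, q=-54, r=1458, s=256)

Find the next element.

(p=-31, q=-63, r=4374, s=-512)

P: +1 each step; -38, -37, -36, -35, -34, -33, -32 → -31.
For the q, −9 each step: 0, -9, -18, -27, -36, -45, -54 → -63.
R — ×3 each step: 2, 6, 18, 54, 162, 486, 1458 → 4374.
S: ×(-2) each step; 4, -8, 16, -32, 64, -128, 256 → -512.
Putting it together: (p=-31, q=-63, r=4374, s=-512).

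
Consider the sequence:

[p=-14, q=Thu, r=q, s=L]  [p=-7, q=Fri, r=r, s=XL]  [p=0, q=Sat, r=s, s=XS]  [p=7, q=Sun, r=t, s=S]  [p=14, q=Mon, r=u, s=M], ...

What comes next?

[p=21, q=Tue, r=v, s=L]

For the p, +7 each step: -14, -7, 0, 7, 14 → 21.
Q: runs through the weekdays Mon→Sun; Thu, Fri, Sat, Sun, Mon → Tue.
R: letters move forward 1 place in the alphabet; q, r, s, t, u → v.
For the s, runs through clothing sizes XS→XL: L, XL, XS, S, M → L.
Putting it together: [p=21, q=Tue, r=v, s=L].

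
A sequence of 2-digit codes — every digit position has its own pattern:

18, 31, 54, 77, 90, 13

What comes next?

36

First digit: +2 each step, mod 10; 1, 3, 5, 7, 9, 1 → 3.
Second digit goes 8, 1, 4, 7, 0, 3 → 6 (+3 each step, mod 10).
Putting it together: 36.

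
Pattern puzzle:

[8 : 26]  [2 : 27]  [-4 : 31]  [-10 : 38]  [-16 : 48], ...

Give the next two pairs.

[-22 : 61], [-28 : 77]

For the first slot, −6 each step: 8, 2, -4, -10, -16 → -22 → -28.
Second slot: 26, 27, 31, 38, 48 → 61 → 77 (differences are 1, 4, 7, … (increasing by 3 each time)).
So the next two pairs are [-22 : 61] and [-28 : 77].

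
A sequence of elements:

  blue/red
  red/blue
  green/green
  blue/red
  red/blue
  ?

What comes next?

First colour: blue, red, green, blue, red → green (repeats blue → red → green).
Second colour — repeats red → blue → green: red, blue, green, red, blue → green.
Combining the parts gives green/green.

green/green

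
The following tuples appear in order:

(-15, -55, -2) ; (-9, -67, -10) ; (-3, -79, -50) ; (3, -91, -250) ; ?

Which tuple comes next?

(9, -103, -1250)

First coordinate goes -15, -9, -3, 3 → 9 (+6 each step).
Second coordinate goes -55, -67, -79, -91 → -103 (−12 each step).
Third coordinate goes -2, -10, -50, -250 → -1250 (×5 each step).
Putting it together: (9, -103, -1250).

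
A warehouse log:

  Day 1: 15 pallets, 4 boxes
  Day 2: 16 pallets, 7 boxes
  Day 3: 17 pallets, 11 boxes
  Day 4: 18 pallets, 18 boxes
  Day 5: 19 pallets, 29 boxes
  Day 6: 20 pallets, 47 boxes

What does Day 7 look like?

21 pallets, 76 boxes

For the pallets, +1 each step: 15, 16, 17, 18, 19, 20 → 21.
Boxes goes 4, 7, 11, 18, 29, 47 → 76 (each term is the sum of the two before it).
So the next line is 21 pallets, 76 boxes.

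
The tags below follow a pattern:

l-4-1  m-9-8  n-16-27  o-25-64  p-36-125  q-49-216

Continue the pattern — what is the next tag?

Letter — letters move forward 1 place in the alphabet: l, m, n, o, p, q → r.
For the second component, perfect squares: 2², 3², 4², …: 4, 9, 16, 25, 36, 49 → 64.
Third component: perfect cubes: 1³, 2³, 3³, …, so 1, 8, 27, 64, 125, 216 → 343.
Combining the parts gives r-64-343.

r-64-343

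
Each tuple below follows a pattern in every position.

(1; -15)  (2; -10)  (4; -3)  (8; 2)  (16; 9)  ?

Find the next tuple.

(32; 14)

First part: ×2 each step, so 1, 2, 4, 8, 16 → 32.
Second part goes -15, -10, -3, 2, 9 → 14 (alternating steps +5, +7, +5, +7, …).
Combining the parts gives (32; 14).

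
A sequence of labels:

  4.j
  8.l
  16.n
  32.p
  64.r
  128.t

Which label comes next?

For the first component, ×2 each step: 4, 8, 16, 32, 64, 128 → 256.
Letter: letters move forward 2 places in the alphabet; j, l, n, p, r, t → v.
So the next label is 256.v.

256.v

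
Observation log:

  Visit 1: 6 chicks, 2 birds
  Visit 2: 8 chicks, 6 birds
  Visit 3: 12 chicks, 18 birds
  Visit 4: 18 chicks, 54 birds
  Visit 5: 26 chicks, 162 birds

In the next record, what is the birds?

486

Birds — ×3 each step: 2, 6, 18, 54, 162 → 486.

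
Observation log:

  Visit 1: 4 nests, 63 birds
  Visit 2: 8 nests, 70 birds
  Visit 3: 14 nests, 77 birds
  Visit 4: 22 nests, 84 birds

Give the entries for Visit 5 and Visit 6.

Nests: differences are 4, 6, 8, … (increasing by 2 each time); 4, 8, 14, 22 → 32 → 44.
Birds: +7 each step; 63, 70, 77, 84 → 91 → 98.
So the next two rows are 32 nests, 91 birds and 44 nests, 98 birds.

32 nests, 91 birds; 44 nests, 98 birds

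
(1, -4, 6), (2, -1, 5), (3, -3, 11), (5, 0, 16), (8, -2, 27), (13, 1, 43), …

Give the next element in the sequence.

(21, -1, 70)

First component: each term is the sum of the two before it; 1, 2, 3, 5, 8, 13 → 21.
Second component goes -4, -1, -3, 0, -2, 1 → -1 (alternating steps +3, −2, +3, −2, …).
Third component goes 6, 5, 11, 16, 27, 43 → 70 (each term is the sum of the two before it).
Putting it together: (21, -1, 70).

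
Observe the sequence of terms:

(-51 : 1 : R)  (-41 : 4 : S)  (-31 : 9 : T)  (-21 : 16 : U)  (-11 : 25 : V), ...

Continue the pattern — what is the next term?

First entry — +10 each step: -51, -41, -31, -21, -11 → -1.
Second entry: perfect squares: 1², 2², 3², …, so 1, 4, 9, 16, 25 → 36.
Letter goes R, S, T, U, V → W (letters move forward 1 place in the alphabet).
So the next term is (-1 : 36 : W).

(-1 : 36 : W)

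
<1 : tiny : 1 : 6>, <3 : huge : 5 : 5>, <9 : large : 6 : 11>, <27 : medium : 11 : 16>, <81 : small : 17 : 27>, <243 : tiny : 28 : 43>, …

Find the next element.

For the first component, ×3 each step: 1, 3, 9, 27, 81, 243 → 729.
Size: repeats tiny → huge → large → medium → small; tiny, huge, large, medium, small, tiny → huge.
Third component: 1, 5, 6, 11, 17, 28 → 45 (each term is the sum of the two before it).
Fourth component: each term is the sum of the two before it, so 6, 5, 11, 16, 27, 43 → 70.
So the next element is <729 : huge : 45 : 70>.

<729 : huge : 45 : 70>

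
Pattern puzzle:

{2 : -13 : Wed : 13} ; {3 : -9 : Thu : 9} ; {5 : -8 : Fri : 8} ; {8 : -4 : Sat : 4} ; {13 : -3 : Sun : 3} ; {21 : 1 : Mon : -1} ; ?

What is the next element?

First coordinate goes 2, 3, 5, 8, 13, 21 → 34 (each term is the sum of the two before it).
Second coordinate goes -13, -9, -8, -4, -3, 1 → 2 (alternating steps +4, +1, +4, +1, …).
Day — runs through the weekdays Mon→Sun: Wed, Thu, Fri, Sat, Sun, Mon → Tue.
Fourth coordinate: always the negative of the second coordinate; 13, 9, 8, 4, 3, -1 → -2.
Putting it together: {34 : 2 : Tue : -2}.

{34 : 2 : Tue : -2}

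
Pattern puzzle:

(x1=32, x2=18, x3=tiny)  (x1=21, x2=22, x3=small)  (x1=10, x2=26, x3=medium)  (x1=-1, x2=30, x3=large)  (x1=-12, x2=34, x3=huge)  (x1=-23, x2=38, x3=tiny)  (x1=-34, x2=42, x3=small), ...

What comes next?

X1 — −11 each step: 32, 21, 10, -1, -12, -23, -34 → -45.
X2 goes 18, 22, 26, 30, 34, 38, 42 → 46 (+4 each step).
X3: repeats tiny → small → medium → large → huge; tiny, small, medium, large, huge, tiny, small → medium.
Combining the parts gives (x1=-45, x2=46, x3=medium).

(x1=-45, x2=46, x3=medium)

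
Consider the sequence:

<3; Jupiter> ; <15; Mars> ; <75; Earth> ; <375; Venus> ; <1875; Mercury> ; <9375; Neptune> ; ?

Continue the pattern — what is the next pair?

<46875; Uranus>

First value — ×5 each step: 3, 15, 75, 375, 1875, 9375 → 46875.
Planet: runs backward through the planets Mercury→Neptune; Jupiter, Mars, Earth, Venus, Mercury, Neptune → Uranus.
Combining the parts gives <46875; Uranus>.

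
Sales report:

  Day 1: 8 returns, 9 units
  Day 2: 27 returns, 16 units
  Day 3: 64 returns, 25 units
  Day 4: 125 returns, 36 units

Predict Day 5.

For the returns, perfect cubes: 2³, 3³, 4³, …: 8, 27, 64, 125 → 216.
Units goes 9, 16, 25, 36 → 49 (perfect squares: 3², 4², 5², …).
So the next line is 216 returns, 49 units.

216 returns, 49 units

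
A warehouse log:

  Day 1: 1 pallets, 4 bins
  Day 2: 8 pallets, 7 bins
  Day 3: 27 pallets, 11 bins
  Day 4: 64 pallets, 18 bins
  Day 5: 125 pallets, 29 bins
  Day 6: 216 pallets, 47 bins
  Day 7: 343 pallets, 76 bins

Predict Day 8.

512 pallets, 123 bins

Pallets — perfect cubes: 1³, 2³, 3³, …: 1, 8, 27, 64, 125, 216, 343 → 512.
Bins: each term is the sum of the two before it; 4, 7, 11, 18, 29, 47, 76 → 123.
So the next row is 512 pallets, 123 bins.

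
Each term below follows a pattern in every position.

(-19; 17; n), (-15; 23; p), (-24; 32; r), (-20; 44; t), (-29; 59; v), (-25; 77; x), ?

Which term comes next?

First value goes -19, -15, -24, -20, -29, -25 → -34 (alternating steps +4, −9, +4, −9, …).
Second value goes 17, 23, 32, 44, 59, 77 → 98 (differences are 6, 9, 12, … (increasing by 3 each time)).
Letter — letters move forward 2 places in the alphabet: n, p, r, t, v, x → z.
Putting it together: (-34; 98; z).

(-34; 98; z)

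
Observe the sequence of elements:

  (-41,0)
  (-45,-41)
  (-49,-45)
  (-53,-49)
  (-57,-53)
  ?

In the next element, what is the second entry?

First entry goes -41, -45, -49, -53, -57 → -61 (−4 each step).
Second entry: 0, -41, -45, -49, -53 → -57 (always the previous value of the first entry).

-57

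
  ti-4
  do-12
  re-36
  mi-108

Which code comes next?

Note: ti, do, re, mi → fa (runs through the solfège scale do→ti).
Second component goes 4, 12, 36, 108 → 324 (×3 each step).
So the next code is fa-324.

fa-324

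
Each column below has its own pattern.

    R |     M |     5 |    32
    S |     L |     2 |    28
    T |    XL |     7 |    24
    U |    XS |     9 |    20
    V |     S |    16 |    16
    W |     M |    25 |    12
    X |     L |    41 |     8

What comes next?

Y  XL  66  4

Letter: letters move forward 1 place in the alphabet; R, S, T, U, V, W, X → Y.
Size — repeats M → L → XL → XS → S: M, L, XL, XS, S, M, L → XL.
Third component: each term is the sum of the two before it, so 5, 2, 7, 9, 16, 25, 41 → 66.
Fourth component: −4 each step; 32, 28, 24, 20, 16, 12, 8 → 4.
Combining the parts gives Y  XL  66  4.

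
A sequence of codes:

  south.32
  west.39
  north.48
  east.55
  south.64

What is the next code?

Direction — repeats south → west → north → east: south, west, north, east, south → west.
Second component: 32, 39, 48, 55, 64 → 71 (alternating steps +7, +9, +7, +9, …).
Putting it together: west.71.

west.71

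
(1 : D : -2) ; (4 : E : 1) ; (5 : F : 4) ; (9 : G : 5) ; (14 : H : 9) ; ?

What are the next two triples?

First value goes 1, 4, 5, 9, 14 → 23 → 37 (each term is the sum of the two before it).
Letter goes D, E, F, G, H → I → J (letters move forward 1 place in the alphabet).
Third value: always the previous value of the first value, so -2, 1, 4, 5, 9 → 14 → 23.
Putting the parts together: (23 : I : 14) and then (37 : J : 23).

(23 : I : 14), (37 : J : 23)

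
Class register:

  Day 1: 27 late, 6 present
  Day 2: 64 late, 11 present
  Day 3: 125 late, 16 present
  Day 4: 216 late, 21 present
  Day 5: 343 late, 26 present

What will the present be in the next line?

31

Present: 6, 11, 16, 21, 26 → 31 (+5 each step).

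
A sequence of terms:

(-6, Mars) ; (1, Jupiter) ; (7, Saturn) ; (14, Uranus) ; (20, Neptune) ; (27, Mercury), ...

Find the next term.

First part: alternating steps +7, +6, +7, +6, …; -6, 1, 7, 14, 20, 27 → 33.
Planet: runs through the planets Mercury→Neptune; Mars, Jupiter, Saturn, Uranus, Neptune, Mercury → Venus.
Combining the parts gives (33, Venus).

(33, Venus)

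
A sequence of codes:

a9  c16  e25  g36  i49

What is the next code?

Letter — letters move forward 2 places in the alphabet: a, c, e, g, i → k.
Second component: 9, 16, 25, 36, 49 → 64 (perfect squares: 3², 4², 5², …).
Putting it together: k64.

k64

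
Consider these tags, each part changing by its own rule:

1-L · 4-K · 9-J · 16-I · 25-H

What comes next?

First component — perfect squares: 1², 2², 3², …: 1, 4, 9, 16, 25 → 36.
Letter: L, K, J, I, H → G (letters move back 1 place in the alphabet).
Putting it together: 36-G.

36-G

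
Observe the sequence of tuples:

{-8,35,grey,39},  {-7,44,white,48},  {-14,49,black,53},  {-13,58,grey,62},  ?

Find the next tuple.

{-20,63,white,67}

First component: alternating steps +1, −7, +1, −7, …; -8, -7, -14, -13 → -20.
Second component: alternating steps +9, +5, +9, +5, …; 35, 44, 49, 58 → 63.
For the shade, repeats grey → white → black: grey, white, black, grey → white.
Fourth component: 39, 48, 53, 62 → 67 (always 4 more than the second component).
Combining the parts gives {-20,63,white,67}.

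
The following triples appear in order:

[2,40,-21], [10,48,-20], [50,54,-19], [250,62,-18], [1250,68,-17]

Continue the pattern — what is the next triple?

[6250,76,-16]

First coordinate: ×5 each step, so 2, 10, 50, 250, 1250 → 6250.
Second coordinate goes 40, 48, 54, 62, 68 → 76 (alternating steps +8, +6, +8, +6, …).
For the third coordinate, +1 each step: -21, -20, -19, -18, -17 → -16.
So the next triple is [6250,76,-16].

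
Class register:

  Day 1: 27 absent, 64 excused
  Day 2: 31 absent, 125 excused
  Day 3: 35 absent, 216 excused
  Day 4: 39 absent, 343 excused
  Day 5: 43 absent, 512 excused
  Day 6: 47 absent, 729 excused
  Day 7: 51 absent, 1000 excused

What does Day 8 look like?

For the absent, +4 each step: 27, 31, 35, 39, 43, 47, 51 → 55.
Excused: perfect cubes: 4³, 5³, 6³, …, so 64, 125, 216, 343, 512, 729, 1000 → 1331.
Combining the parts gives 55 absent, 1331 excused.

55 absent, 1331 excused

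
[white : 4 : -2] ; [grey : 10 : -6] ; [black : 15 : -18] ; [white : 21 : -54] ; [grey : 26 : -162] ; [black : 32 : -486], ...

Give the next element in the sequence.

[white : 37 : -1458]

For the shade, repeats white → grey → black: white, grey, black, white, grey, black → white.
Second part: alternating steps +6, +5, +6, +5, …; 4, 10, 15, 21, 26, 32 → 37.
Third part goes -2, -6, -18, -54, -162, -486 → -1458 (×3 each step).
So the next element is [white : 37 : -1458].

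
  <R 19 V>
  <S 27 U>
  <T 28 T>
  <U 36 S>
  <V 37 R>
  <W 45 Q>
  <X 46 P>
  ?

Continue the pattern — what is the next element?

<Y 54 O>

First letter goes R, S, T, U, V, W, X → Y (letters move forward 1 place in the alphabet).
Second entry: alternating steps +8, +1, +8, +1, …; 19, 27, 28, 36, 37, 45, 46 → 54.
Second letter: letters move back 1 place in the alphabet, so V, U, T, S, R, Q, P → O.
So the next element is <Y 54 O>.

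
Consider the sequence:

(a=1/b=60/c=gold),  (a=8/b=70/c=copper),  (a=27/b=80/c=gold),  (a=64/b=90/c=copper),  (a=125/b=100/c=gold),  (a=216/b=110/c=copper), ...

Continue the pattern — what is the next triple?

A: perfect cubes: 1³, 2³, 3³, …, so 1, 8, 27, 64, 125, 216 → 343.
B: +10 each step; 60, 70, 80, 90, 100, 110 → 120.
C: gold, copper, gold, copper, gold, copper → gold (alternates gold ↔ copper).
Combining the parts gives (a=343/b=120/c=gold).

(a=343/b=120/c=gold)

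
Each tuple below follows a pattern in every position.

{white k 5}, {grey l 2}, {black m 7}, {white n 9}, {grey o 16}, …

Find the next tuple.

Shade goes white, grey, black, white, grey → black (repeats white → grey → black).
Letter: k, l, m, n, o → p (letters move forward 1 place in the alphabet).
Third value — each term is the sum of the two before it: 5, 2, 7, 9, 16 → 25.
So the next tuple is {black p 25}.

{black p 25}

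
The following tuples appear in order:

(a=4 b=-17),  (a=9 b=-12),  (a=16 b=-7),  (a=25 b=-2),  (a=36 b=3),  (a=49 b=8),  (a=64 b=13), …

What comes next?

A: 4, 9, 16, 25, 36, 49, 64 → 81 (perfect squares: 2², 3², 4², …).
B goes -17, -12, -7, -2, 3, 8, 13 → 18 (+5 each step).
Combining the parts gives (a=81 b=18).

(a=81 b=18)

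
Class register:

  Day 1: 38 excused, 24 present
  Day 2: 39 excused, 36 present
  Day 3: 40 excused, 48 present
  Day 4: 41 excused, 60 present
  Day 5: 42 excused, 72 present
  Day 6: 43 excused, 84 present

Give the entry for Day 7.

Excused: +1 each step, so 38, 39, 40, 41, 42, 43 → 44.
Present: +12 each step, so 24, 36, 48, 60, 72, 84 → 96.
So the next row is 44 excused, 96 present.

44 excused, 96 present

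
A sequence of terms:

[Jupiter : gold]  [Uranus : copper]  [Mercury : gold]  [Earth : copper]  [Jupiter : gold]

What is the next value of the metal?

copper

Metal: gold, copper, gold, copper, gold → copper (alternates gold ↔ copper).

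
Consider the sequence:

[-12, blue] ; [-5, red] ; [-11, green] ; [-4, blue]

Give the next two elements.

First slot: alternating steps +7, −6, +7, −6, …; -12, -5, -11, -4 → -10 → -3.
Colour: repeats blue → red → green, so blue, red, green, blue → red → green.
So the next two elements are [-10, red] and [-3, green].

[-10, red], [-3, green]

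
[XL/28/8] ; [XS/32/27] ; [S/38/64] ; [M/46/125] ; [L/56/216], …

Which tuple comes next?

Size: runs through clothing sizes XS→XL, so XL, XS, S, M, L → XL.
Second entry: differences are 4, 6, 8, … (increasing by 2 each time); 28, 32, 38, 46, 56 → 68.
Third entry: perfect cubes: 2³, 3³, 4³, …, so 8, 27, 64, 125, 216 → 343.
Combining the parts gives [XL/68/343].

[XL/68/343]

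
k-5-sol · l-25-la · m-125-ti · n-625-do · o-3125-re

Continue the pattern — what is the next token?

p-15625-mi

Letter goes k, l, m, n, o → p (letters move forward 1 place in the alphabet).
Second component: ×5 each step; 5, 25, 125, 625, 3125 → 15625.
Note: runs through the solfège scale do→ti; sol, la, ti, do, re → mi.
Combining the parts gives p-15625-mi.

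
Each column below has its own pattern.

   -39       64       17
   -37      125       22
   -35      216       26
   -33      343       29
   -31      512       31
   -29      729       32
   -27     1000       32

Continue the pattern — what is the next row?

First component goes -39, -37, -35, -33, -31, -29, -27 → -25 (+2 each step).
Second component: perfect cubes: 4³, 5³, 6³, …, so 64, 125, 216, 343, 512, 729, 1000 → 1331.
Third component — differences are 5, 4, 3, … (decreasing by 1 each time): 17, 22, 26, 29, 31, 32, 32 → 31.
Combining the parts gives -25  1331  31.

-25  1331  31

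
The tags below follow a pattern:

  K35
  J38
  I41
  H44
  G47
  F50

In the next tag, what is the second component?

For the second component, +3 each step: 35, 38, 41, 44, 47, 50 → 53.

53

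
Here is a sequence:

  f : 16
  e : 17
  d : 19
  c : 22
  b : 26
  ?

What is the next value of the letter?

Letter — letters move back 1 place in the alphabet: f, e, d, c, b → a.
Second slot: 16, 17, 19, 22, 26 → 31 (differences are 1, 2, 3, … (increasing by 1 each time)).

a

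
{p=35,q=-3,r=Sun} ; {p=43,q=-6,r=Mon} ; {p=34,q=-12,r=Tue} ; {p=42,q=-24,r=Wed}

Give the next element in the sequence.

P: 35, 43, 34, 42 → 33 (alternating steps +8, −9, +8, −9, …).
Q goes -3, -6, -12, -24 → -48 (×2 each step).
R: Sun, Mon, Tue, Wed → Thu (runs through the weekdays Mon→Sun).
Combining the parts gives {p=33,q=-48,r=Thu}.

{p=33,q=-48,r=Thu}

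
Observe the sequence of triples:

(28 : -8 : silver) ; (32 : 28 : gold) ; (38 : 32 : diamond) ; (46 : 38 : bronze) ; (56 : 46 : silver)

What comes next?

(68 : 56 : gold)

First value: differences are 4, 6, 8, … (increasing by 2 each time), so 28, 32, 38, 46, 56 → 68.
Second value — always the previous value of the first value: -8, 28, 32, 38, 46 → 56.
Rank goes silver, gold, diamond, bronze, silver → gold (repeats silver → gold → diamond → bronze).
Putting it together: (68 : 56 : gold).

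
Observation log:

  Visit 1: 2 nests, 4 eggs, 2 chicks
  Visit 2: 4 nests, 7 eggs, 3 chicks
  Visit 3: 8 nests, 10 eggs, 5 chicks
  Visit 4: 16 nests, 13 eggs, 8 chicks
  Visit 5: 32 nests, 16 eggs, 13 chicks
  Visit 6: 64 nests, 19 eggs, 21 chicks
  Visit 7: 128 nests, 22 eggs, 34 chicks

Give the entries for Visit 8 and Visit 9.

256 nests, 25 eggs, 55 chicks; 512 nests, 28 eggs, 89 chicks

For the nests, ×2 each step: 2, 4, 8, 16, 32, 64, 128 → 256 → 512.
Eggs: +3 each step; 4, 7, 10, 13, 16, 19, 22 → 25 → 28.
For the chicks, each term is the sum of the two before it: 2, 3, 5, 8, 13, 21, 34 → 55 → 89.
So the next two lines are 256 nests, 25 eggs, 55 chicks and 512 nests, 28 eggs, 89 chicks.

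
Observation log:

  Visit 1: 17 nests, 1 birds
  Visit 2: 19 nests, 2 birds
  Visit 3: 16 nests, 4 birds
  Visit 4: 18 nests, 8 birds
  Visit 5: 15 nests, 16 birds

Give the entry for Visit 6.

17 nests, 32 birds

Nests: alternating steps +2, −3, +2, −3, …; 17, 19, 16, 18, 15 → 17.
Birds goes 1, 2, 4, 8, 16 → 32 (×2 each step).
Combining the parts gives 17 nests, 32 birds.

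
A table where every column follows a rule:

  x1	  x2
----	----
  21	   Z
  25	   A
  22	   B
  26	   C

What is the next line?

Column x1: alternating steps +4, −3, +4, −3, …, so 21, 25, 22, 26 → 23.
Column x2: letters move forward 1 place in the alphabet, wrapping Z→A; Z, A, B, C → D.
Putting it together: 23  D.

23  D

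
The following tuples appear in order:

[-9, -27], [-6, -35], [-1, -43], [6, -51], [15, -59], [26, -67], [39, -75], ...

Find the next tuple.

[54, -83]

First entry goes -9, -6, -1, 6, 15, 26, 39 → 54 (differences are 3, 5, 7, … (increasing by 2 each time)).
Second entry — −8 each step: -27, -35, -43, -51, -59, -67, -75 → -83.
Combining the parts gives [54, -83].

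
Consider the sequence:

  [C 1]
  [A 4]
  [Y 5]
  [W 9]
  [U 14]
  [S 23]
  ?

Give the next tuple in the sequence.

Letter goes C, A, Y, W, U, S → Q (letters move back 2 places in the alphabet, wrapping A→Z).
Second component — each term is the sum of the two before it: 1, 4, 5, 9, 14, 23 → 37.
Combining the parts gives [Q 37].

[Q 37]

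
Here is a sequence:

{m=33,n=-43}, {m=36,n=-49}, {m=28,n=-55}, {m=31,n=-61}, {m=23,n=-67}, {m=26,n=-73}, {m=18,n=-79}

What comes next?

M goes 33, 36, 28, 31, 23, 26, 18 → 21 (alternating steps +3, −8, +3, −8, …).
N: −6 each step; -43, -49, -55, -61, -67, -73, -79 → -85.
Combining the parts gives {m=21,n=-85}.

{m=21,n=-85}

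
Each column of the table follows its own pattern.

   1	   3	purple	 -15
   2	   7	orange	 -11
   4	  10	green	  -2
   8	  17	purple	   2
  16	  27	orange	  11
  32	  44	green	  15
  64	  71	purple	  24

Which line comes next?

128  115  orange  28

First component: ×2 each step, so 1, 2, 4, 8, 16, 32, 64 → 128.
Second component: each term is the sum of the two before it; 3, 7, 10, 17, 27, 44, 71 → 115.
Colour: repeats purple → orange → green; purple, orange, green, purple, orange, green, purple → orange.
Fourth component — alternating steps +4, +9, +4, +9, …: -15, -11, -2, 2, 11, 15, 24 → 28.
Combining the parts gives 128  115  orange  28.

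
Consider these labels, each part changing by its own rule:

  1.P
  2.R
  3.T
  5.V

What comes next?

8.X

First component goes 1, 2, 3, 5 → 8 (each term is the sum of the two before it).
Letter goes P, R, T, V → X (letters move forward 2 places in the alphabet).
Putting it together: 8.X.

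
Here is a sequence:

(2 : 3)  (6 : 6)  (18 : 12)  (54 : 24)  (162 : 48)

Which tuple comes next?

(486 : 96)

First entry — ×3 each step: 2, 6, 18, 54, 162 → 486.
Second entry goes 3, 6, 12, 24, 48 → 96 (×2 each step).
Combining the parts gives (486 : 96).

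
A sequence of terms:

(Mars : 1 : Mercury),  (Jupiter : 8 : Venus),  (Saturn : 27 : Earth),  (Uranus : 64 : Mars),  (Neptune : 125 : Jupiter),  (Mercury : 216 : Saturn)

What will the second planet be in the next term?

Uranus

Second planet: Mercury, Venus, Earth, Mars, Jupiter, Saturn → Uranus (runs through the planets Mercury→Neptune).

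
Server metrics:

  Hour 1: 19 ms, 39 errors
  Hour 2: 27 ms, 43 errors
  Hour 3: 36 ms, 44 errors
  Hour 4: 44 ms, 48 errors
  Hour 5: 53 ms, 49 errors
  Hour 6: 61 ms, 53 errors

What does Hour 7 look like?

70 ms, 54 errors

Ms: 19, 27, 36, 44, 53, 61 → 70 (alternating steps +8, +9, +8, +9, …).
Errors — alternating steps +4, +1, +4, +1, …: 39, 43, 44, 48, 49, 53 → 54.
Putting it together: 70 ms, 54 errors.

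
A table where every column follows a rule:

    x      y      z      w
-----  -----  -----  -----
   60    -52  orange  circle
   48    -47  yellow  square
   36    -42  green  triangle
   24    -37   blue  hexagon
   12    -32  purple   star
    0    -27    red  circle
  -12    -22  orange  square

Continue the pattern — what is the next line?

-24  -17  yellow  triangle

Column x: −12 each step, so 60, 48, 36, 24, 12, 0, -12 → -24.
Column y: +5 each step; -52, -47, -42, -37, -32, -27, -22 → -17.
Column z: orange, yellow, green, blue, purple, red, orange → yellow (repeats orange → yellow → green → blue → purple → red).
Column w: repeats circle → square → triangle → hexagon → star, so circle, square, triangle, hexagon, star, circle, square → triangle.
So the next line is -24  -17  yellow  triangle.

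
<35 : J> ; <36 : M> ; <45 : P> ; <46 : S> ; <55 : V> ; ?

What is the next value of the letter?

Letter — letters move forward 3 places in the alphabet: J, M, P, S, V → Y.

Y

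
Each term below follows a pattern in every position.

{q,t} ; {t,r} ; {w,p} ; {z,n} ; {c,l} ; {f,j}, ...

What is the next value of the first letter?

First letter goes q, t, w, z, c, f → i (letters move forward 3 places in the alphabet, wrapping Z→A).

i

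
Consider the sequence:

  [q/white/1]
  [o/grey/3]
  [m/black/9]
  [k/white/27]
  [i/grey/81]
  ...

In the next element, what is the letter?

g

Letter — letters move back 2 places in the alphabet: q, o, m, k, i → g.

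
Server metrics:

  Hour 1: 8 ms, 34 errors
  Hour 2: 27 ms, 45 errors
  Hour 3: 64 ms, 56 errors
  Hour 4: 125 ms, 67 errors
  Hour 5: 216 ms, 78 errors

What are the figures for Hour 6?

343 ms, 89 errors

Ms: perfect cubes: 2³, 3³, 4³, …; 8, 27, 64, 125, 216 → 343.
Errors: +11 each step, so 34, 45, 56, 67, 78 → 89.
So the next row is 343 ms, 89 errors.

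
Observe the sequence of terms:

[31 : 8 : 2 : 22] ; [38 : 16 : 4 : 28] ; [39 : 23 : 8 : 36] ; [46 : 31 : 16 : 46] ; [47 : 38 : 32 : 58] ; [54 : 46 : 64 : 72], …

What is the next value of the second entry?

Second entry: alternating steps +8, +7, +8, +7, …, so 8, 16, 23, 31, 38, 46 → 53.

53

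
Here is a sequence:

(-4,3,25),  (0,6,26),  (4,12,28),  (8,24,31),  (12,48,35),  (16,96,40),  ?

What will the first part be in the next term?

20

First part: +4 each step, so -4, 0, 4, 8, 12, 16 → 20.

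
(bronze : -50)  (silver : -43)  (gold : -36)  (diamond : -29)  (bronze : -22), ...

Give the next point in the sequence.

Rank: repeats bronze → silver → gold → diamond, so bronze, silver, gold, diamond, bronze → silver.
Second component — +7 each step: -50, -43, -36, -29, -22 → -15.
Combining the parts gives (silver : -15).

(silver : -15)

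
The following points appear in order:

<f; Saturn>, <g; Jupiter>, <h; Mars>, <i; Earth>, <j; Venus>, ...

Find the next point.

<k; Mercury>

Letter goes f, g, h, i, j → k (letters move forward 1 place in the alphabet).
Planet — runs backward through the planets Mercury→Neptune: Saturn, Jupiter, Mars, Earth, Venus → Mercury.
Combining the parts gives <k; Mercury>.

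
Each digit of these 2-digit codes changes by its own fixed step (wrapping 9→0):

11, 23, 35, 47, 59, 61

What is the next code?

73

First digit: 1, 2, 3, 4, 5, 6 → 7 (+1 each step, mod 10).
Second digit: 1, 3, 5, 7, 9, 1 → 3 (+2 each step, mod 10).
Combining the parts gives 73.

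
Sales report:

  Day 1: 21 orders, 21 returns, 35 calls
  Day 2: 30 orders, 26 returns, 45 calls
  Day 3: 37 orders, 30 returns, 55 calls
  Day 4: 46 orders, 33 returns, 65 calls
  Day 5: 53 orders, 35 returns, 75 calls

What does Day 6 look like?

For the orders, alternating steps +9, +7, +9, +7, …: 21, 30, 37, 46, 53 → 62.
For the returns, differences are 5, 4, 3, … (decreasing by 1 each time): 21, 26, 30, 33, 35 → 36.
For the calls, +10 each step: 35, 45, 55, 65, 75 → 85.
Putting it together: 62 orders, 36 returns, 85 calls.

62 orders, 36 returns, 85 calls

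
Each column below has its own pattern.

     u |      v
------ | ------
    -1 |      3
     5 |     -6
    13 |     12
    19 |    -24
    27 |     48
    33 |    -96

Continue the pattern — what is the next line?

41  192

Column u: alternating steps +6, +8, +6, +8, …, so -1, 5, 13, 19, 27, 33 → 41.
For the column v, ×(-2) each step: 3, -6, 12, -24, 48, -96 → 192.
Putting it together: 41  192.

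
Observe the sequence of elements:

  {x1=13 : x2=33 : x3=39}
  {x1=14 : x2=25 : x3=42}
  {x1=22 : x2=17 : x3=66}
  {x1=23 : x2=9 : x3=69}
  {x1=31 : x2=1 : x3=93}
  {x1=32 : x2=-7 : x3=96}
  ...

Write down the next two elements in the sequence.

X1: alternating steps +1, +8, +1, +8, …, so 13, 14, 22, 23, 31, 32 → 40 → 41.
X2: −8 each step; 33, 25, 17, 9, 1, -7 → -15 → -23.
X3: always 3 × the x1; 39, 42, 66, 69, 93, 96 → 120 → 123.
Putting the parts together: {x1=40 : x2=-15 : x3=120} and then {x1=41 : x2=-23 : x3=123}.

{x1=40 : x2=-15 : x3=120}, {x1=41 : x2=-23 : x3=123}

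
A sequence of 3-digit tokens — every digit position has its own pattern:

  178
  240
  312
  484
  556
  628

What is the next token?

First digit: +1 each step, mod 10, so 1, 2, 3, 4, 5, 6 → 7.
Second digit: 7, 4, 1, 8, 5, 2 → 9 (−3 each step, mod 10).
Third digit goes 8, 0, 2, 4, 6, 8 → 0 (+2 each step, mod 10).
Putting it together: 790.

790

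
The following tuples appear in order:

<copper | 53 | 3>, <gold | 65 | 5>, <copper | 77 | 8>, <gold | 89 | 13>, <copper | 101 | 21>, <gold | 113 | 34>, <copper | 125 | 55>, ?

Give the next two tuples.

Metal — alternates copper ↔ gold: copper, gold, copper, gold, copper, gold, copper → gold → copper.
Second entry — +12 each step: 53, 65, 77, 89, 101, 113, 125 → 137 → 149.
Third entry goes 3, 5, 8, 13, 21, 34, 55 → 89 → 144 (each term is the sum of the two before it).
Putting the parts together: <gold | 137 | 89> and then <copper | 149 | 144>.

<gold | 137 | 89>, <copper | 149 | 144>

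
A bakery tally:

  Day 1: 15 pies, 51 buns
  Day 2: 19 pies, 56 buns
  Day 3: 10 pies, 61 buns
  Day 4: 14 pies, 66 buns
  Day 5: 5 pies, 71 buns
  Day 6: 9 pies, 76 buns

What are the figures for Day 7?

0 pies, 81 buns

Pies: 15, 19, 10, 14, 5, 9 → 0 (alternating steps +4, −9, +4, −9, …).
Buns: +5 each step; 51, 56, 61, 66, 71, 76 → 81.
So the next record is 0 pies, 81 buns.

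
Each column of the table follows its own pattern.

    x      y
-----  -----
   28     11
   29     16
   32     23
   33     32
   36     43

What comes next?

37  56

Column x: 28, 29, 32, 33, 36 → 37 (alternating steps +1, +3, +1, +3, …).
Column y goes 11, 16, 23, 32, 43 → 56 (differences are 5, 7, 9, … (increasing by 2 each time)).
Combining the parts gives 37  56.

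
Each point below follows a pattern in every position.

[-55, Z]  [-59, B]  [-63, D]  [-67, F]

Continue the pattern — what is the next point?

[-71, H]

First value: −4 each step; -55, -59, -63, -67 → -71.
For the letter, letters move forward 2 places in the alphabet, wrapping Z→A: Z, B, D, F → H.
Putting it together: [-71, H].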